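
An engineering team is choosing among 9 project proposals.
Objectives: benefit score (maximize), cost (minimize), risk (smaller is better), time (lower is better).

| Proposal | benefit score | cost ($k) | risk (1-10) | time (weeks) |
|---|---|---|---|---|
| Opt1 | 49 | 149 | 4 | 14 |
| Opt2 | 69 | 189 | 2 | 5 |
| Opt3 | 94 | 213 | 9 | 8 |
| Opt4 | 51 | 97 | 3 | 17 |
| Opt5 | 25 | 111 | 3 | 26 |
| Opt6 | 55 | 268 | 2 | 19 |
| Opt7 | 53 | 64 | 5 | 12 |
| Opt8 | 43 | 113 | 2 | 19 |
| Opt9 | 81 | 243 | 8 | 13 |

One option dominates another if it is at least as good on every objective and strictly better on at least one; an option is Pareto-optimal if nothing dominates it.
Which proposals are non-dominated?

Opt1, Opt2, Opt3, Opt4, Opt7, Opt8, Opt9

Opt1: not dominated.
Opt2: not dominated (best time).
Opt3: not dominated (best benefit score).
Opt4: not dominated.
Opt5: dominated by Opt4 (benefit score 51≥25, cost 97≤111, risk 3≤3, time 17≤26).
Opt6: dominated by Opt2 (benefit score 69≥55, cost 189≤268, risk 2≤2, time 5≤19).
Opt7: not dominated (best cost).
Opt8: not dominated.
Opt9: not dominated.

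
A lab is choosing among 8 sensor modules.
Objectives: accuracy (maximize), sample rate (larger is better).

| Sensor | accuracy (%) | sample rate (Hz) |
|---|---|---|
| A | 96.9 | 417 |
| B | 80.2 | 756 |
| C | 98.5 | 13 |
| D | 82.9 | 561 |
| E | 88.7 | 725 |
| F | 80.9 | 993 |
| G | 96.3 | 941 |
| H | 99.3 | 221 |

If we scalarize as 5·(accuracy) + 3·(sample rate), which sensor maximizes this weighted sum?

A: 5·96.9 + 3·417 = 1735.5
B: 5·80.2 + 3·756 = 2669.0
C: 5·98.5 + 3·13 = 531.5
D: 5·82.9 + 3·561 = 2097.5
E: 5·88.7 + 3·725 = 2618.5
F: 5·80.9 + 3·993 = 3383.5
G: 5·96.3 + 3·941 = 3304.5
H: 5·99.3 + 3·221 = 1159.5
Highest: F at 3383.5.

F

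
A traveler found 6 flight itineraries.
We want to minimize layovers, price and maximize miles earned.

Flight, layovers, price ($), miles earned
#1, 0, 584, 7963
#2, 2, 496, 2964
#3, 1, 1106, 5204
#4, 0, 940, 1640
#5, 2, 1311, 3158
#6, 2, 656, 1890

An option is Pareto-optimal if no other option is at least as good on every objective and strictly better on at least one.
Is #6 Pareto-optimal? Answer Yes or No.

No

#1 vs #6: layovers 0≤2, price 584≤656, miles earned 7963≥1890 — #1 is at least as good on every objective and strictly better on at least one, so #1 dominates #6.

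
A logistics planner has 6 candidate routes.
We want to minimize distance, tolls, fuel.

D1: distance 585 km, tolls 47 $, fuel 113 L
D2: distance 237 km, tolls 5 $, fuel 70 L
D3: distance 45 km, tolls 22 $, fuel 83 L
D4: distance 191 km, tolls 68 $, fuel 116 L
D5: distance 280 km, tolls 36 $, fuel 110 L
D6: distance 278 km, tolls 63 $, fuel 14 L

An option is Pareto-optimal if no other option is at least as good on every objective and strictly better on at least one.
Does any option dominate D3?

D1: worse on distance (585 vs 45).
D2: worse on distance (237 vs 45).
D4: worse on distance (191 vs 45).
D5: worse on distance (280 vs 45).
D6: worse on distance (278 vs 45).
No option is at least as good as D3 on every objective and strictly better on one.

No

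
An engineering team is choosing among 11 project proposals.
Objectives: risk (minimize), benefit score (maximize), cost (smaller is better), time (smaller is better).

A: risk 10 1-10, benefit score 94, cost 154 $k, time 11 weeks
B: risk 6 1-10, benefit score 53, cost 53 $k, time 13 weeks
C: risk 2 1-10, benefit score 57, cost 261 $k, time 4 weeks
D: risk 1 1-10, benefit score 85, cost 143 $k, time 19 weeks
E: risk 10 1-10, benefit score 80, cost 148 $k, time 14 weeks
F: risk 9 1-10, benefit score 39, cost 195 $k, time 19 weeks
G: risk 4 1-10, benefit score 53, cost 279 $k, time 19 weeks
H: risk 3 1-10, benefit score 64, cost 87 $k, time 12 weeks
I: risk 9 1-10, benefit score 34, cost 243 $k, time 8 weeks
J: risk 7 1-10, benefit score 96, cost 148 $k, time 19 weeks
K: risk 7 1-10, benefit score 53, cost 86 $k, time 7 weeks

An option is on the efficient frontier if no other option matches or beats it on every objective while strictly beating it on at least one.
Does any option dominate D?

No

A: worse on risk (10 vs 1).
B: worse on risk (6 vs 1).
C: worse on risk (2 vs 1).
E: worse on risk (10 vs 1).
F: worse on risk (9 vs 1).
G: worse on risk (4 vs 1).
H: worse on risk (3 vs 1).
I: worse on risk (9 vs 1).
J: worse on risk (7 vs 1).
K: worse on risk (7 vs 1).
No option is at least as good as D on every objective and strictly better on one.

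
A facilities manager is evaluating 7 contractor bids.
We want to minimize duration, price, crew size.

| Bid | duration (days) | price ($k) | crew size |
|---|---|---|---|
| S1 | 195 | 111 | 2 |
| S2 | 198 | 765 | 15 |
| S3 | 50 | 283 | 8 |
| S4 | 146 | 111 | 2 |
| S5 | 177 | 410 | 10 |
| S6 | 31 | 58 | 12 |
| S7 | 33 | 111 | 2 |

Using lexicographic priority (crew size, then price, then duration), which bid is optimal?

First minimize crew size: best is 2, kept {S1, S4, S7}.
Then minimize price: best is 111, kept {S1, S4, S7}.
Then minimize duration: best is 33, kept {S7}.

S7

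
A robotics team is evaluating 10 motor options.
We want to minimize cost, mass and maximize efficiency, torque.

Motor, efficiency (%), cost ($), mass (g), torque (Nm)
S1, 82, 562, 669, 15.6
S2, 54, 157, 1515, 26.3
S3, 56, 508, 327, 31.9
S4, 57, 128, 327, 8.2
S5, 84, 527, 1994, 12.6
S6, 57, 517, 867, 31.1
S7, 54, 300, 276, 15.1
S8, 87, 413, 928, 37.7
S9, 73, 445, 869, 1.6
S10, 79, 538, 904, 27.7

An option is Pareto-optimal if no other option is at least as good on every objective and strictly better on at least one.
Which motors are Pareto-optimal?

S1, S2, S3, S4, S6, S7, S8, S9, S10

S1: not dominated.
S2: not dominated.
S3: not dominated.
S4: not dominated (best cost).
S5: dominated by S8 (efficiency 87≥84, cost 413≤527, mass 928≤1994, torque 37.7≥12.6).
S6: not dominated.
S7: not dominated (best mass).
S8: not dominated (best efficiency).
S9: not dominated.
S10: not dominated.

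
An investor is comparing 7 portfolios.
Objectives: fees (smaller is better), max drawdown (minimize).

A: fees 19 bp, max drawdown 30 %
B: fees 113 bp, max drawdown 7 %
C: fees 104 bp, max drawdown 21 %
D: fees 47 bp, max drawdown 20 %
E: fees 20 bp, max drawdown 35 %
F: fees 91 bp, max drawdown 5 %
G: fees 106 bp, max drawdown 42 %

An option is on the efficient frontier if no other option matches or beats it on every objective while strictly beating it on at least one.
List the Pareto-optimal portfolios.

A, D, F

A: not dominated (best fees).
B: dominated by F (fees 91≤113, max drawdown 5≤7).
C: dominated by D (fees 47≤104, max drawdown 20≤21).
D: not dominated.
E: dominated by A (fees 19≤20, max drawdown 30≤35).
F: not dominated (best max drawdown).
G: dominated by A (fees 19≤106, max drawdown 30≤42).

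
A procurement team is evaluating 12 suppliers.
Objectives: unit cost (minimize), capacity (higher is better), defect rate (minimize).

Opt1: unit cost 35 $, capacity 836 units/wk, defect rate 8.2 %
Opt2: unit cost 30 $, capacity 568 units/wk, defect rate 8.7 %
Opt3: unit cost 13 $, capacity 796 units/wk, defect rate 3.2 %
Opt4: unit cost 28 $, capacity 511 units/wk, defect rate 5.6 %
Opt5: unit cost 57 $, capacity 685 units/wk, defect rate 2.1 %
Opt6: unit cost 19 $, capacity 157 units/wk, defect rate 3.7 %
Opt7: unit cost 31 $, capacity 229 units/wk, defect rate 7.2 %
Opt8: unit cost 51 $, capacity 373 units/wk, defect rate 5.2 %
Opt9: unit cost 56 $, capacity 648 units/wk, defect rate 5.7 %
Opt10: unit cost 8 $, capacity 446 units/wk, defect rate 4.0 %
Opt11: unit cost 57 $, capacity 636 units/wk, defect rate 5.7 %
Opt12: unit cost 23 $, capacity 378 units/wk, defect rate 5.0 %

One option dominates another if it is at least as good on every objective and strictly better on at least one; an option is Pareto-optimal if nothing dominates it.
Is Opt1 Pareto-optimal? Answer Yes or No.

Opt2: worse on capacity (568 vs 836).
Opt3: worse on capacity (796 vs 836).
Opt4: worse on capacity (511 vs 836).
Opt5: worse on unit cost (57 vs 35).
Opt6: worse on capacity (157 vs 836).
Opt7: worse on capacity (229 vs 836).
Opt8: worse on unit cost (51 vs 35).
Opt9: worse on unit cost (56 vs 35).
Opt10: worse on capacity (446 vs 836).
Opt11: worse on unit cost (57 vs 35).
Opt12: worse on capacity (378 vs 836).
No option is at least as good as Opt1 on every objective and strictly better on one.

Yes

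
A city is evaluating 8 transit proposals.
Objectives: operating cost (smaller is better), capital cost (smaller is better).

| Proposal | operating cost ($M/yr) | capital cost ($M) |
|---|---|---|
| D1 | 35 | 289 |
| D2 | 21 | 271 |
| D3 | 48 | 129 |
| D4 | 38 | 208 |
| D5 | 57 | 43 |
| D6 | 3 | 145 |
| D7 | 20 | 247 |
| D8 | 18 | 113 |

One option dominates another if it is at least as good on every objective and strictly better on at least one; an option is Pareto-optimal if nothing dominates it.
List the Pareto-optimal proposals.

D1: dominated by D2 (operating cost 21≤35, capital cost 271≤289).
D2: dominated by D6 (operating cost 3≤21, capital cost 145≤271).
D3: dominated by D8 (operating cost 18≤48, capital cost 113≤129).
D4: dominated by D6 (operating cost 3≤38, capital cost 145≤208).
D5: not dominated (best capital cost).
D6: not dominated (best operating cost).
D7: dominated by D6 (operating cost 3≤20, capital cost 145≤247).
D8: not dominated.

D5, D6, D8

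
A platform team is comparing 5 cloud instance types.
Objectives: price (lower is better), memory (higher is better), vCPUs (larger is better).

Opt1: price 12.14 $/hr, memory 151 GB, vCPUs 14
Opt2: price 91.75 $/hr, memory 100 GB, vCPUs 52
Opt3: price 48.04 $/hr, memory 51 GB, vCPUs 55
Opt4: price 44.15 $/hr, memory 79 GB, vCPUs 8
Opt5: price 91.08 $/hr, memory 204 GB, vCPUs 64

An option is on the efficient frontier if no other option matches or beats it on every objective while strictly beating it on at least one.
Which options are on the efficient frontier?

Opt1: not dominated (best price).
Opt2: dominated by Opt5 (price 91.08≤91.75, memory 204≥100, vCPUs 64≥52).
Opt3: not dominated.
Opt4: dominated by Opt1 (price 12.14≤44.15, memory 151≥79, vCPUs 14≥8).
Opt5: not dominated (best memory).

Opt1, Opt3, Opt5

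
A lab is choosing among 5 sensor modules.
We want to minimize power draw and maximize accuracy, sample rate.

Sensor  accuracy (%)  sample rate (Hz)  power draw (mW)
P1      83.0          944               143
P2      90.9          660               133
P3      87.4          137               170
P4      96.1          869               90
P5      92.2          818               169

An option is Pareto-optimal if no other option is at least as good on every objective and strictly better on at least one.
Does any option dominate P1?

P2: worse on sample rate (660 vs 944).
P3: worse on sample rate (137 vs 944).
P4: worse on sample rate (869 vs 944).
P5: worse on sample rate (818 vs 944).
No option is at least as good as P1 on every objective and strictly better on one.

No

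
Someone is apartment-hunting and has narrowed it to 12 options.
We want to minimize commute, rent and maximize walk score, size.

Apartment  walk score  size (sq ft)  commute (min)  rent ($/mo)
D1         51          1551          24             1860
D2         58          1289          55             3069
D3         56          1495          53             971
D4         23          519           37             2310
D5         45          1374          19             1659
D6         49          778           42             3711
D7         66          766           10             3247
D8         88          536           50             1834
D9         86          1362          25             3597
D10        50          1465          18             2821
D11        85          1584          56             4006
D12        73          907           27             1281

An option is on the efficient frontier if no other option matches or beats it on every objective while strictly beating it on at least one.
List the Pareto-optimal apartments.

D1, D2, D3, D5, D7, D8, D9, D10, D11, D12

D1: not dominated.
D2: not dominated.
D3: not dominated (best rent).
D4: dominated by D1 (walk score 51≥23, size 1551≥519, commute 24≤37, rent 1860≤2310).
D5: not dominated.
D6: dominated by D1 (walk score 51≥49, size 1551≥778, commute 24≤42, rent 1860≤3711).
D7: not dominated (best commute).
D8: not dominated (best walk score).
D9: not dominated.
D10: not dominated.
D11: not dominated (best size).
D12: not dominated.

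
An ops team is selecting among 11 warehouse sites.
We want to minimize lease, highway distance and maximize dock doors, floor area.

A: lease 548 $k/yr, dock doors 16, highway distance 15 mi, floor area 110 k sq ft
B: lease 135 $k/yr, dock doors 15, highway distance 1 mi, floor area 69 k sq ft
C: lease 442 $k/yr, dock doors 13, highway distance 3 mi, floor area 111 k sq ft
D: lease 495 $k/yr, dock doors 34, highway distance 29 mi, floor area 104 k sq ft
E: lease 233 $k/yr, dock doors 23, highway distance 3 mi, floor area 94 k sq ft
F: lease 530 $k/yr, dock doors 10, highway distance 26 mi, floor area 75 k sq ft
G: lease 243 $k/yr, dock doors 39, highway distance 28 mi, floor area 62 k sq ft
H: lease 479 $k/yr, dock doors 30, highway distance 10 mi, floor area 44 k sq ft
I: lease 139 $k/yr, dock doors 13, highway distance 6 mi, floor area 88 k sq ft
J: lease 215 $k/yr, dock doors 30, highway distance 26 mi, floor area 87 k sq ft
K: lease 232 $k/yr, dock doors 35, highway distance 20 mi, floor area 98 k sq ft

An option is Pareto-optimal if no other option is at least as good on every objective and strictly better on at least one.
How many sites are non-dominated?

10

A: not dominated.
B: not dominated (best lease).
C: not dominated (best floor area).
D: not dominated.
E: not dominated.
F: dominated by C (lease 442≤530, dock doors 13≥10, highway distance 3≤26, floor area 111≥75).
G: not dominated (best dock doors).
H: not dominated.
I: not dominated.
J: not dominated.
K: not dominated.
Pareto-optimal: A, B, C, D, E, G, H, I, J, K → 10.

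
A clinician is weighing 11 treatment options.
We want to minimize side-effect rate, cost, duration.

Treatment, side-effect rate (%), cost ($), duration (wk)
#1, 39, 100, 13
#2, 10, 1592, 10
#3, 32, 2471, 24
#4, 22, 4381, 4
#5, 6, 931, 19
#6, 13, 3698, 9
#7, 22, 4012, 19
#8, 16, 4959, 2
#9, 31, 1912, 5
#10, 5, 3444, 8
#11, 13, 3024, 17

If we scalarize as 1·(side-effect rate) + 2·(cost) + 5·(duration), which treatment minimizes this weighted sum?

#1

#1: 1·39 + 2·100 + 5·13 = 304
#2: 1·10 + 2·1592 + 5·10 = 3244
#3: 1·32 + 2·2471 + 5·24 = 5094
#4: 1·22 + 2·4381 + 5·4 = 8804
#5: 1·6 + 2·931 + 5·19 = 1963
#6: 1·13 + 2·3698 + 5·9 = 7454
#7: 1·22 + 2·4012 + 5·19 = 8141
#8: 1·16 + 2·4959 + 5·2 = 9944
#9: 1·31 + 2·1912 + 5·5 = 3880
#10: 1·5 + 2·3444 + 5·8 = 6933
#11: 1·13 + 2·3024 + 5·17 = 6146
Lowest: #1 at 304.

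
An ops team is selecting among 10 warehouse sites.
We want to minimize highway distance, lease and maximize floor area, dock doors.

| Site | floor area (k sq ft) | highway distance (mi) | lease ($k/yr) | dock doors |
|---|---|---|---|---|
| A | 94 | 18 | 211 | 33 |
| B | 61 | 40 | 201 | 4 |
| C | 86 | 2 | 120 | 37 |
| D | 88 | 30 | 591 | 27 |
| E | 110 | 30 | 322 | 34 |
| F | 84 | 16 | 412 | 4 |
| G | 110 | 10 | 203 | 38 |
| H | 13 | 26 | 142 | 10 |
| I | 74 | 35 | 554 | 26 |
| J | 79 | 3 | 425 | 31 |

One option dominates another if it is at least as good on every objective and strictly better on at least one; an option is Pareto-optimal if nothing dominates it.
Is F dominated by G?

Yes

G vs F: floor area 110≥84, highway distance 10≤16, lease 203≤412, dock doors 38≥4 — G is at least as good on every objective with at least one strict improvement.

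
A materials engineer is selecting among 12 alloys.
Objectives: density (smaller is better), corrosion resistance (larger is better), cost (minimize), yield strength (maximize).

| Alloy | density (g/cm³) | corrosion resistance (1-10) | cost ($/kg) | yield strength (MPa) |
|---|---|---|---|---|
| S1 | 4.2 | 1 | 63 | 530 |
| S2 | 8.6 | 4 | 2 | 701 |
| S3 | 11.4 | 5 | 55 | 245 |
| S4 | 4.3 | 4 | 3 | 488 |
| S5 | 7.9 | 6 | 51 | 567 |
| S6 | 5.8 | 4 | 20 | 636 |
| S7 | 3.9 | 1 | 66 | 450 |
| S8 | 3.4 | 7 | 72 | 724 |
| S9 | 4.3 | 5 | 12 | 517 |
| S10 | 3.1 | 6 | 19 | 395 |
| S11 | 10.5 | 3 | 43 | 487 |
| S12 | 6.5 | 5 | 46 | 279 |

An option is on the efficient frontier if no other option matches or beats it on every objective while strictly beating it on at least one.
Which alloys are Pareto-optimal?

S1, S2, S4, S5, S6, S7, S8, S9, S10

S1: not dominated.
S2: not dominated (best cost).
S3: dominated by S5 (density 7.9≤11.4, corrosion resistance 6≥5, cost 51≤55, yield strength 567≥245).
S4: not dominated.
S5: not dominated.
S6: not dominated.
S7: not dominated.
S8: not dominated (best corrosion resistance).
S9: not dominated.
S10: not dominated (best density).
S11: dominated by S2 (density 8.6≤10.5, corrosion resistance 4≥3, cost 2≤43, yield strength 701≥487).
S12: dominated by S9 (density 4.3≤6.5, corrosion resistance 5≥5, cost 12≤46, yield strength 517≥279).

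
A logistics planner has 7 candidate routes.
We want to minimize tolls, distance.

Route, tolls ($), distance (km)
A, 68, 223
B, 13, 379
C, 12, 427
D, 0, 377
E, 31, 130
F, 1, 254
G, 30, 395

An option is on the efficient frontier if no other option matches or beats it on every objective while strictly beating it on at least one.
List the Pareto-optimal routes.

A: dominated by E (tolls 31≤68, distance 130≤223).
B: dominated by D (tolls 0≤13, distance 377≤379).
C: dominated by D (tolls 0≤12, distance 377≤427).
D: not dominated (best tolls).
E: not dominated (best distance).
F: not dominated.
G: dominated by B (tolls 13≤30, distance 379≤395).

D, E, F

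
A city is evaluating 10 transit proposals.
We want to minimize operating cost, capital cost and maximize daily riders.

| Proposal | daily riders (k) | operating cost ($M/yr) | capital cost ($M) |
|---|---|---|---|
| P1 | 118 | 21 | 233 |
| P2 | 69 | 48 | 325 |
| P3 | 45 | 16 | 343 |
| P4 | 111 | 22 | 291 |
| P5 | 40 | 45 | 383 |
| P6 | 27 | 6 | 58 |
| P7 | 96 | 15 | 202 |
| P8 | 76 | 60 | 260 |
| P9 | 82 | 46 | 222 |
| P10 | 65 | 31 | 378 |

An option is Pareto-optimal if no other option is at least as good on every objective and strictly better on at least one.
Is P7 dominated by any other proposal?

No

P1: worse on operating cost (21 vs 15).
P2: worse on daily riders (69 vs 96).
P3: worse on daily riders (45 vs 96).
P4: worse on operating cost (22 vs 15).
P5: worse on daily riders (40 vs 96).
P6: worse on daily riders (27 vs 96).
P8: worse on daily riders (76 vs 96).
P9: worse on daily riders (82 vs 96).
P10: worse on daily riders (65 vs 96).
No option is at least as good as P7 on every objective and strictly better on one.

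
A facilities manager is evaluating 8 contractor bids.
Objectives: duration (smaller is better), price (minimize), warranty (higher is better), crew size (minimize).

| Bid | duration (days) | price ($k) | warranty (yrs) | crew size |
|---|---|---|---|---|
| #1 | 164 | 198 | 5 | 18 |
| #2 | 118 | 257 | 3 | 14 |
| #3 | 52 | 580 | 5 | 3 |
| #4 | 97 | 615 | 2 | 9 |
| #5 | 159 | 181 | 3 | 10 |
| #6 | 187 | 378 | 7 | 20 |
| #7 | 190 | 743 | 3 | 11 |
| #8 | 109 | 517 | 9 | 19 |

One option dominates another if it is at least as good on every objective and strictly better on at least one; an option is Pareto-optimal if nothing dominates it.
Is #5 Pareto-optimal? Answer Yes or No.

#1: worse on duration (164 vs 159).
#2: worse on price (257 vs 181).
#3: worse on price (580 vs 181).
#4: worse on price (615 vs 181).
#6: worse on duration (187 vs 159).
#7: worse on duration (190 vs 159).
#8: worse on price (517 vs 181).
No option is at least as good as #5 on every objective and strictly better on one.

Yes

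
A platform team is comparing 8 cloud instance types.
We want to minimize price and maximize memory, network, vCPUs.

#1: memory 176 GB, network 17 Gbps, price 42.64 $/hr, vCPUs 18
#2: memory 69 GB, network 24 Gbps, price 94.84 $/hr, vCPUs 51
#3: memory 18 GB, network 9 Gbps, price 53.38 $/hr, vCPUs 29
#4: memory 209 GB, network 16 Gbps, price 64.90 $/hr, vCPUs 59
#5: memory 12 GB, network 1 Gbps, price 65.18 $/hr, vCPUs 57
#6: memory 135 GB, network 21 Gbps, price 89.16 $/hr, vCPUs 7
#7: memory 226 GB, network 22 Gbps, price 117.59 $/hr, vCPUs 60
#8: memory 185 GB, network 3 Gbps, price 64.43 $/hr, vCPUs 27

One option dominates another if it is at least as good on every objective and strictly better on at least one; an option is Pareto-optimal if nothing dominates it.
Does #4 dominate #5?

Yes

#4 vs #5: memory 209≥12, network 16≥1, price 64.90≤65.18, vCPUs 59≥57 — #4 is at least as good on every objective with at least one strict improvement.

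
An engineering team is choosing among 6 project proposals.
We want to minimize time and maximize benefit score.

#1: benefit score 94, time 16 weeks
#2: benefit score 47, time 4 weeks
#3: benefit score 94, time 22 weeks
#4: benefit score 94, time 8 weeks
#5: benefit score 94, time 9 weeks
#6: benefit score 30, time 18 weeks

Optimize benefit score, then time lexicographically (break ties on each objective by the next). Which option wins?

#4

First maximize benefit score: best is 94, kept {#1, #3, #4, #5}.
Then minimize time: best is 8, kept {#4}.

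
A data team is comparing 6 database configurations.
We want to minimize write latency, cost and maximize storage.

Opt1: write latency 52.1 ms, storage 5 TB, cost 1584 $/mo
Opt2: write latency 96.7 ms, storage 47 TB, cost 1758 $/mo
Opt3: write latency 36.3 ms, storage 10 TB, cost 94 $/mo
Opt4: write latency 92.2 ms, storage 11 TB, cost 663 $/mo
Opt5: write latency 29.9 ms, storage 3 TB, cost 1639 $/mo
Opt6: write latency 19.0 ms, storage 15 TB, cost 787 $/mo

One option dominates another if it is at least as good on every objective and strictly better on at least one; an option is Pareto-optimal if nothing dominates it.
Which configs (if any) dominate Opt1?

Opt3, Opt6

Opt3: write latency 36.3≤52.1, storage 10≥5, cost 94≤1584 — dominates Opt1.
Opt6: write latency 19.0≤52.1, storage 15≥5, cost 787≤1584 — dominates Opt1.
Others (Opt2, Opt4, Opt5) are each worse than Opt1 on at least one objective.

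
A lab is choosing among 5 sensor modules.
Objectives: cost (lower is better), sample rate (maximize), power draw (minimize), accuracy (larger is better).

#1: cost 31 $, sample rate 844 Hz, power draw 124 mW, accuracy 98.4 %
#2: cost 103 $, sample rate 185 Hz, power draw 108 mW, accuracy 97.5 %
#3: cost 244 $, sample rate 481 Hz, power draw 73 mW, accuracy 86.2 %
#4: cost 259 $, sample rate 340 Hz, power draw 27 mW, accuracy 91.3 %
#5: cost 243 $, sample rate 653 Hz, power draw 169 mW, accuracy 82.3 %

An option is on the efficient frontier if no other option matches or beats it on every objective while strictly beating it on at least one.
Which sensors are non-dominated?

#1, #2, #3, #4

#1: not dominated (best cost).
#2: not dominated.
#3: not dominated.
#4: not dominated (best power draw).
#5: dominated by #1 (cost 31≤243, sample rate 844≥653, power draw 124≤169, accuracy 98.4≥82.3).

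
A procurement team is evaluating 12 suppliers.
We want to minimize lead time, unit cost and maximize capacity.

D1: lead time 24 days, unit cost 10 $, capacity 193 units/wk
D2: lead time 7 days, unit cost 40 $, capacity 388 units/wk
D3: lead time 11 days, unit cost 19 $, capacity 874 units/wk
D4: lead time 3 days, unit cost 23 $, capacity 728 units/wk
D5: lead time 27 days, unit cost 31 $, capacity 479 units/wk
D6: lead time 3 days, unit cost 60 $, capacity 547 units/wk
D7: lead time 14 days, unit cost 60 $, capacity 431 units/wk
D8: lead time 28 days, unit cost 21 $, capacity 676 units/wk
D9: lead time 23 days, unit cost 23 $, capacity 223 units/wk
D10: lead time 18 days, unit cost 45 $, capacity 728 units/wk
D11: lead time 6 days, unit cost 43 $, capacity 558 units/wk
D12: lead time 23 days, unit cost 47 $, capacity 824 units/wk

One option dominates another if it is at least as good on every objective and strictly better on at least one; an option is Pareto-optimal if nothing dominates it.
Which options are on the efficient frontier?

D1: not dominated (best unit cost).
D2: dominated by D4 (lead time 3≤7, unit cost 23≤40, capacity 728≥388).
D3: not dominated (best capacity).
D4: not dominated.
D5: dominated by D3 (lead time 11≤27, unit cost 19≤31, capacity 874≥479).
D6: dominated by D4 (lead time 3≤3, unit cost 23≤60, capacity 728≥547).
D7: dominated by D3 (lead time 11≤14, unit cost 19≤60, capacity 874≥431).
D8: dominated by D3 (lead time 11≤28, unit cost 19≤21, capacity 874≥676).
D9: dominated by D3 (lead time 11≤23, unit cost 19≤23, capacity 874≥223).
D10: dominated by D3 (lead time 11≤18, unit cost 19≤45, capacity 874≥728).
D11: dominated by D4 (lead time 3≤6, unit cost 23≤43, capacity 728≥558).
D12: dominated by D3 (lead time 11≤23, unit cost 19≤47, capacity 874≥824).

D1, D3, D4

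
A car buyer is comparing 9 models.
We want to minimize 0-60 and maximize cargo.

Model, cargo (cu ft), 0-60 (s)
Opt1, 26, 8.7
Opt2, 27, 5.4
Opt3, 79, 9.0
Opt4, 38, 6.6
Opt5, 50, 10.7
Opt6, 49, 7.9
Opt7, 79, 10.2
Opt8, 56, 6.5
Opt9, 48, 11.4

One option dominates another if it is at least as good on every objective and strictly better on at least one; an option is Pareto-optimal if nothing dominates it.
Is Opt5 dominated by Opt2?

No

Opt2 vs Opt5: Opt2 is worse on cargo (27 vs 50), so it does not dominate Opt5.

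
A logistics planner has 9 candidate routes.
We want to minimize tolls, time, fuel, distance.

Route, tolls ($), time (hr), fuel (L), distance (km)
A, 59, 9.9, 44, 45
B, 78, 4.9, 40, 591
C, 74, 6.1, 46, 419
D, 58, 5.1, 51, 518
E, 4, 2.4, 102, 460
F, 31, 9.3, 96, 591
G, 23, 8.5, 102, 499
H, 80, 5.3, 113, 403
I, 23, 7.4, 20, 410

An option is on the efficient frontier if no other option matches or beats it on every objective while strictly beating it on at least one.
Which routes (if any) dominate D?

A: worse on tolls (59 vs 58).
B: worse on tolls (78 vs 58).
C: worse on tolls (74 vs 58).
E: worse on fuel (102 vs 51).
F: worse on time (9.3 vs 5.1).
G: worse on time (8.5 vs 5.1).
H: worse on tolls (80 vs 58).
I: worse on time (7.4 vs 5.1).
No option dominates D.

none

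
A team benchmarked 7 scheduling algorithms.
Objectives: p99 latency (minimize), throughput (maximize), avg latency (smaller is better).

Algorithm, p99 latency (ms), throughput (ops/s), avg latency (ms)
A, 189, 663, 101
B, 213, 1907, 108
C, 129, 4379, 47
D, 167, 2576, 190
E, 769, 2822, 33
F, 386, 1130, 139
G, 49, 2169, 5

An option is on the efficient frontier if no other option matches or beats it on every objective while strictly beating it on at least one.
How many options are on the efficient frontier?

A: dominated by C (p99 latency 129≤189, throughput 4379≥663, avg latency 47≤101).
B: dominated by C (p99 latency 129≤213, throughput 4379≥1907, avg latency 47≤108).
C: not dominated (best throughput).
D: dominated by C (p99 latency 129≤167, throughput 4379≥2576, avg latency 47≤190).
E: not dominated.
F: dominated by B (p99 latency 213≤386, throughput 1907≥1130, avg latency 108≤139).
G: not dominated (best p99 latency).
Pareto-optimal: C, E, G → 3.

3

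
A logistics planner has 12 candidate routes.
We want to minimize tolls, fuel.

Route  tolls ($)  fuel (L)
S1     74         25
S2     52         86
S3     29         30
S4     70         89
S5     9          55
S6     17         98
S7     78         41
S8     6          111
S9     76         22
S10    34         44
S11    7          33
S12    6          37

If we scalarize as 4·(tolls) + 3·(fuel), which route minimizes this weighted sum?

S11

S1: 4·74 + 3·25 = 371
S2: 4·52 + 3·86 = 466
S3: 4·29 + 3·30 = 206
S4: 4·70 + 3·89 = 547
S5: 4·9 + 3·55 = 201
S6: 4·17 + 3·98 = 362
S7: 4·78 + 3·41 = 435
S8: 4·6 + 3·111 = 357
S9: 4·76 + 3·22 = 370
S10: 4·34 + 3·44 = 268
S11: 4·7 + 3·33 = 127
S12: 4·6 + 3·37 = 135
Lowest: S11 at 127.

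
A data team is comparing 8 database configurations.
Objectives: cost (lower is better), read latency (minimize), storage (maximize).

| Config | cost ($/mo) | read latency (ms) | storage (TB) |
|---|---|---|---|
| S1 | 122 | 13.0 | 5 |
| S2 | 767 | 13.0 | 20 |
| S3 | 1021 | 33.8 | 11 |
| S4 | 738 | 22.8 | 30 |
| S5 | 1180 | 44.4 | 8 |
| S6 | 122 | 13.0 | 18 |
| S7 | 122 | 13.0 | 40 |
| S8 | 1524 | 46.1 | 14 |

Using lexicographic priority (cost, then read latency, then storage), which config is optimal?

S7

First minimize cost: best is 122, kept {S1, S6, S7}.
Then minimize read latency: best is 13.0, kept {S1, S6, S7}.
Then maximize storage: best is 40, kept {S7}.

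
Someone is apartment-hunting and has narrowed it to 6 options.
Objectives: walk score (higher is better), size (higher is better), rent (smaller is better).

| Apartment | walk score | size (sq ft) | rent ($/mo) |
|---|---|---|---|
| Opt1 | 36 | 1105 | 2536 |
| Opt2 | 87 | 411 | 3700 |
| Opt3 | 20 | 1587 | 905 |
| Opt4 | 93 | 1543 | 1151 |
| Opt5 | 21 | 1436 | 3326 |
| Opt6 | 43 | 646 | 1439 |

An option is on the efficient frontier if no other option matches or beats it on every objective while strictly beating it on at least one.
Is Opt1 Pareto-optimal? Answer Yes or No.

No

Opt4 vs Opt1: walk score 93≥36, size 1543≥1105, rent 1151≤2536 — Opt4 is at least as good on every objective and strictly better on at least one, so Opt4 dominates Opt1.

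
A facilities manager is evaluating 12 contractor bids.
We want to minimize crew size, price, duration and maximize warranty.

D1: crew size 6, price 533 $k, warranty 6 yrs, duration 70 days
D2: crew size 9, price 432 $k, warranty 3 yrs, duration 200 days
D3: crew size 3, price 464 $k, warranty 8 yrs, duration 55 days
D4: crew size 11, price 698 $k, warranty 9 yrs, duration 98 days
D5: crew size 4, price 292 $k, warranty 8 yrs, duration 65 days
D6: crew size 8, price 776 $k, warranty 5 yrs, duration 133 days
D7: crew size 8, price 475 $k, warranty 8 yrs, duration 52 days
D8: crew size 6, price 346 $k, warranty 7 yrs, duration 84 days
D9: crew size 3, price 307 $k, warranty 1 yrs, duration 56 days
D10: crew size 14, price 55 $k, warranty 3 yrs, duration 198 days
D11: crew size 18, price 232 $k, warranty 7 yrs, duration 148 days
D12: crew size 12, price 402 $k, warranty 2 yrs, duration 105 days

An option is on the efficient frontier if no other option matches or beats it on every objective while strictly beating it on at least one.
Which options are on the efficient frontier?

D1: dominated by D3 (crew size 3≤6, price 464≤533, warranty 8≥6, duration 55≤70).
D2: dominated by D5 (crew size 4≤9, price 292≤432, warranty 8≥3, duration 65≤200).
D3: not dominated.
D4: not dominated (best warranty).
D5: not dominated.
D6: dominated by D1 (crew size 6≤8, price 533≤776, warranty 6≥5, duration 70≤133).
D7: not dominated (best duration).
D8: dominated by D5 (crew size 4≤6, price 292≤346, warranty 8≥7, duration 65≤84).
D9: not dominated.
D10: not dominated (best price).
D11: not dominated.
D12: dominated by D5 (crew size 4≤12, price 292≤402, warranty 8≥2, duration 65≤105).

D3, D4, D5, D7, D9, D10, D11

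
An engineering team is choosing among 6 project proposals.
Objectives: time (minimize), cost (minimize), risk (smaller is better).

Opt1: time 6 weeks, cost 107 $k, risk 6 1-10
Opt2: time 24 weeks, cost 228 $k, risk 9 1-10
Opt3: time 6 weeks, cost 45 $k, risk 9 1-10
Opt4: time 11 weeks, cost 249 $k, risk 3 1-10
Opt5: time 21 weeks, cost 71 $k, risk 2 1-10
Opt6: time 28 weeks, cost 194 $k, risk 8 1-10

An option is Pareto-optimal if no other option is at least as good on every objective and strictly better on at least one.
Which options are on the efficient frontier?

Opt1, Opt3, Opt4, Opt5

Opt1: not dominated.
Opt2: dominated by Opt1 (time 6≤24, cost 107≤228, risk 6≤9).
Opt3: not dominated (best cost).
Opt4: not dominated.
Opt5: not dominated (best risk).
Opt6: dominated by Opt1 (time 6≤28, cost 107≤194, risk 6≤8).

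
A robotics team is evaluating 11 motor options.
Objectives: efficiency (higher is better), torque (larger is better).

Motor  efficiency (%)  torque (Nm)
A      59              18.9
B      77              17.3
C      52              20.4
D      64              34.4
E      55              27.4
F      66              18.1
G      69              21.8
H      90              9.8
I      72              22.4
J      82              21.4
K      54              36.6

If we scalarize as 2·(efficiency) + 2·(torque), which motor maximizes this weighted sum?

A: 2·59 + 2·18.9 = 155.8
B: 2·77 + 2·17.3 = 188.6
C: 2·52 + 2·20.4 = 144.8
D: 2·64 + 2·34.4 = 196.8
E: 2·55 + 2·27.4 = 164.8
F: 2·66 + 2·18.1 = 168.2
G: 2·69 + 2·21.8 = 181.6
H: 2·90 + 2·9.8 = 199.6
I: 2·72 + 2·22.4 = 188.8
J: 2·82 + 2·21.4 = 206.8
K: 2·54 + 2·36.6 = 181.2
Highest: J at 206.8.

J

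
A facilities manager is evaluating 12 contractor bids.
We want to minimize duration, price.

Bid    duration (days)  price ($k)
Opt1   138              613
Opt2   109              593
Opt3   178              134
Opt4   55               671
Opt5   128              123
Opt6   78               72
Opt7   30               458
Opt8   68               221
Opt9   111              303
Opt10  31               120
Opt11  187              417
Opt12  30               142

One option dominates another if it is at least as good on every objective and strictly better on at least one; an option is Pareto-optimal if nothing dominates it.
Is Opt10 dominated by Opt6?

No

Opt6 vs Opt10: Opt6 is worse on duration (78 vs 31), so it does not dominate Opt10.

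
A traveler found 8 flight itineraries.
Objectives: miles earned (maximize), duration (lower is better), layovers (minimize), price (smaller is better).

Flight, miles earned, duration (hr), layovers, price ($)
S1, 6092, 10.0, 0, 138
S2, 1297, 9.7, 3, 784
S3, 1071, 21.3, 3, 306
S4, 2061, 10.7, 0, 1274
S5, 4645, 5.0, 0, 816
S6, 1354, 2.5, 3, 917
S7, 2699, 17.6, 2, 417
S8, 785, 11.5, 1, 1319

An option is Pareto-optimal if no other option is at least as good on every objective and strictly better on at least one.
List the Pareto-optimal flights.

S1, S2, S5, S6

S1: not dominated (best miles earned).
S2: not dominated.
S3: dominated by S1 (miles earned 6092≥1071, duration 10.0≤21.3, layovers 0≤3, price 138≤306).
S4: dominated by S1 (miles earned 6092≥2061, duration 10.0≤10.7, layovers 0≤0, price 138≤1274).
S5: not dominated.
S6: not dominated (best duration).
S7: dominated by S1 (miles earned 6092≥2699, duration 10.0≤17.6, layovers 0≤2, price 138≤417).
S8: dominated by S1 (miles earned 6092≥785, duration 10.0≤11.5, layovers 0≤1, price 138≤1319).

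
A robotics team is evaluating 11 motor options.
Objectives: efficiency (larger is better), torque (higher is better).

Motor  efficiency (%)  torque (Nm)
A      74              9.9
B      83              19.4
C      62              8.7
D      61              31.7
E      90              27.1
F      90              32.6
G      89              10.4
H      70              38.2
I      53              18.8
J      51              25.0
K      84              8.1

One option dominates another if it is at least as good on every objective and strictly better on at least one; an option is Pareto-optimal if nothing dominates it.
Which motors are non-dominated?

F, H

A: dominated by B (efficiency 83≥74, torque 19.4≥9.9).
B: dominated by E (efficiency 90≥83, torque 27.1≥19.4).
C: dominated by A (efficiency 74≥62, torque 9.9≥8.7).
D: dominated by F (efficiency 90≥61, torque 32.6≥31.7).
E: dominated by F (efficiency 90≥90, torque 32.6≥27.1).
F: not dominated.
G: dominated by E (efficiency 90≥89, torque 27.1≥10.4).
H: not dominated (best torque).
I: dominated by B (efficiency 83≥53, torque 19.4≥18.8).
J: dominated by D (efficiency 61≥51, torque 31.7≥25.0).
K: dominated by E (efficiency 90≥84, torque 27.1≥8.1).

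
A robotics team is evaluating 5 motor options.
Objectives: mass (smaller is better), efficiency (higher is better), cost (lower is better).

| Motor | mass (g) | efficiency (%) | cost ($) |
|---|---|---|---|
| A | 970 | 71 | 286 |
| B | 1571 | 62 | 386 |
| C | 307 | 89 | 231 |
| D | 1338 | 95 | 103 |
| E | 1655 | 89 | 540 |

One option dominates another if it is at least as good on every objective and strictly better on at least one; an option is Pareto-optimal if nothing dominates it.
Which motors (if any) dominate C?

A: worse on mass (970 vs 307).
B: worse on mass (1571 vs 307).
D: worse on mass (1338 vs 307).
E: worse on mass (1655 vs 307).
No option dominates C.

none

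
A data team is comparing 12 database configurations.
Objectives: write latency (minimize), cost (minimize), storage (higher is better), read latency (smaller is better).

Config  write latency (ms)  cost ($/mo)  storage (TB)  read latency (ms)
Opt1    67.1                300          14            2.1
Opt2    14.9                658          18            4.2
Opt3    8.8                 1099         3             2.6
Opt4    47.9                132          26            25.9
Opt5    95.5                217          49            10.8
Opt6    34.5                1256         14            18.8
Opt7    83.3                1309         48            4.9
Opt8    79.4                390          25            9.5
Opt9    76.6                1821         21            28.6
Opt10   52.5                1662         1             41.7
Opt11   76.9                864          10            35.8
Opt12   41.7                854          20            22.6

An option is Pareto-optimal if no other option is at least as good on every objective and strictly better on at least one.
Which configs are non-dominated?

Opt1: not dominated (best read latency).
Opt2: not dominated.
Opt3: not dominated (best write latency).
Opt4: not dominated (best cost).
Opt5: not dominated (best storage).
Opt6: dominated by Opt2 (write latency 14.9≤34.5, cost 658≤1256, storage 18≥14, read latency 4.2≤18.8).
Opt7: not dominated.
Opt8: not dominated.
Opt9: dominated by Opt4 (write latency 47.9≤76.6, cost 132≤1821, storage 26≥21, read latency 25.9≤28.6).
Opt10: dominated by Opt2 (write latency 14.9≤52.5, cost 658≤1662, storage 18≥1, read latency 4.2≤41.7).
Opt11: dominated by Opt1 (write latency 67.1≤76.9, cost 300≤864, storage 14≥10, read latency 2.1≤35.8).
Opt12: not dominated.

Opt1, Opt2, Opt3, Opt4, Opt5, Opt7, Opt8, Opt12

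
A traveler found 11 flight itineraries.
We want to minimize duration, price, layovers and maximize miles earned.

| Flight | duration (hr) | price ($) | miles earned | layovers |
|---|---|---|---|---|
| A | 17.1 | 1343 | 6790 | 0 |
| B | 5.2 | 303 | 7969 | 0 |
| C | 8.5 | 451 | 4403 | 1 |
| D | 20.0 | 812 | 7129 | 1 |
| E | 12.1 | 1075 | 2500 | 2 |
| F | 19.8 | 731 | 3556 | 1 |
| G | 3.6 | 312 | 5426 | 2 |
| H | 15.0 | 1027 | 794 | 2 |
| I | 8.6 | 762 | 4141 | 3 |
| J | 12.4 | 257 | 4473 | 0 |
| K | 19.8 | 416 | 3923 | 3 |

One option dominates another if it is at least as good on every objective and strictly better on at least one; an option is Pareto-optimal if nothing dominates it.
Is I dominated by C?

C vs I: duration 8.5≤8.6, price 451≤762, miles earned 4403≥4141, layovers 1≤3 — C is at least as good on every objective with at least one strict improvement.

Yes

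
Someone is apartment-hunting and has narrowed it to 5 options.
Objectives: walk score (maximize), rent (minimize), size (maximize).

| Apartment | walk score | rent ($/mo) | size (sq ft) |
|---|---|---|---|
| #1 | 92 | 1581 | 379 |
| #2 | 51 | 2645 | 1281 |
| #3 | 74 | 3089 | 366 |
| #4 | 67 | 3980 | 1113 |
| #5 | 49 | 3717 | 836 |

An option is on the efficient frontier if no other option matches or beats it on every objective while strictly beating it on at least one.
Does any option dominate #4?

No

#1: worse on size (379 vs 1113).
#2: worse on walk score (51 vs 67).
#3: worse on size (366 vs 1113).
#5: worse on walk score (49 vs 67).
No option is at least as good as #4 on every objective and strictly better on one.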